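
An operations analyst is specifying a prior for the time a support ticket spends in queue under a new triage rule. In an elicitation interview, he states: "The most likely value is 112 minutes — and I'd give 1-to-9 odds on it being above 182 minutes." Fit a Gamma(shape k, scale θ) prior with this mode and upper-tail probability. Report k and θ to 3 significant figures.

k ≈ 8.99, θ ≈ 14

Gamma(k,θ) with k>1 has mode (k−1)θ, so θ = 112/(k−1).
Need P(X < 182) = 0.9 with θ tied to k this way. Start at k = 2, θ = 112: P(X<182) ≈ 0.483.
Too low — raise k to concentrate. Iterating converges to k ≈ 8.99.
Then θ = 112/(8.99−1) ≈ 14.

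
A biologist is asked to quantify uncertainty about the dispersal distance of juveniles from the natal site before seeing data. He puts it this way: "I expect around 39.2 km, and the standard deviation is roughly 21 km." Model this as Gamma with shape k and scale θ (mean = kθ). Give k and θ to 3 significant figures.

For Gamma(k, scale θ): mean = kθ, variance = kθ², so CV = 1/√k.
CV = SD/mean = 21/39.2 = 0.5357, hence k = 1/CV² = 3.48.
Then θ = mean/k = 39.2/3.48 = 11.2.

k ≈ 3.48, θ ≈ 11.2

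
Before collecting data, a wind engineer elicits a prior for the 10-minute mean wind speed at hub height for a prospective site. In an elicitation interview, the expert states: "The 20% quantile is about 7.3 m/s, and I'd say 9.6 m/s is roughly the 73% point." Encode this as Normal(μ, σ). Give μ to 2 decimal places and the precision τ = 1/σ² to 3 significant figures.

μ = 8.63, τ = 0.4

For Normal(μ,σ), the p-quantile is μ + z_p·σ. Here z_{0.2} = -0.8416, z_{0.73} = 0.6128.
So 7.3 = μ − 0.8416σ and 9.6 = μ + 0.6128σ.
Subtracting: σ = (9.6 − 7.3)/(0.6128 − (-0.8416)) = 1.58.
Then μ = 7.3 − (-0.8416)·1.58 = 8.63.
Precision τ = 1/σ² = 1/1.581² = 0.4.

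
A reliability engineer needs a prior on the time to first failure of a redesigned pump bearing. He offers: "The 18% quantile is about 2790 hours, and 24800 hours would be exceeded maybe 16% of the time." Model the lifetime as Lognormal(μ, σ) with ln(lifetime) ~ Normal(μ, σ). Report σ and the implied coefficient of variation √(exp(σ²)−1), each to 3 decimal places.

If T ~ Lognormal(μ,σ) then ln T ~ Normal(μ,σ), so the p-quantile of ln T is μ + z_p·σ.
ln(2790) = 7.934 and ln(24800) = 10.12; z_{0.18} = -0.9154, z_{0.84} = 0.9945.
σ = (10.12 − 7.934)/(0.9945 − (-0.9154)) = 1.144.
μ = 7.934 − (-0.9154)·1.144 = 8.981.
CV = √(exp(σ²)−1) = √(exp(1.3087)−1) = 1.644.

σ ≈ 1.144, CV ≈ 1.644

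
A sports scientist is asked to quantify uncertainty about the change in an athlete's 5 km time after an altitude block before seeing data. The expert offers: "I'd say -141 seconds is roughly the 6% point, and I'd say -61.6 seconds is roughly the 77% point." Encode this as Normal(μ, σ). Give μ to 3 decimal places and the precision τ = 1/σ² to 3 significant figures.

For Normal(μ,σ), the p-quantile is μ + z_p·σ. Here z_{0.06} = -1.555, z_{0.77} = 0.7388.
So -141 = μ − 1.555σ and -61.6 = μ + 0.7388σ.
Subtracting: σ = (-61.6 − -141)/(0.7388 − (-1.555)) = 34.618.
Then μ = -141 − (-1.555)·34.618 = -87.177.
Precision τ = 1/σ² = 1/34.62² = 0.000834.

μ = -87.177, τ = 0.000834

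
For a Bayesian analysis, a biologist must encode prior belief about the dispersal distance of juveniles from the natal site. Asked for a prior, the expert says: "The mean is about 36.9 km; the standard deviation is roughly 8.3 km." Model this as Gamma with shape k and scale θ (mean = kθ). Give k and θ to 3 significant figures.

k ≈ 19.8, θ ≈ 1.87

For Gamma(k, scale θ): mean = kθ, variance = kθ², so CV = 1/√k.
CV = SD/mean = 8.3/36.9 = 0.2249, hence k = 1/CV² = 19.8.
Then θ = mean/k = 36.9/19.8 = 1.87.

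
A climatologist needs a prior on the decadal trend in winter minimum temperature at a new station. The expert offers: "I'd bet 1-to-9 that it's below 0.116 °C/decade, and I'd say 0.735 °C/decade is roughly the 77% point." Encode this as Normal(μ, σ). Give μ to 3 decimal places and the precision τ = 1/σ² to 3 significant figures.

The p-quantile of Normal(μ,σ) is μ + z_p·σ, with z_{0.1} = -1.282 and z_{0.77} = 0.7388.
Eliminate σ: μ = (z₂·x₁ − z₁·x₂)/(z₂ − z₁) = (0.7388·0.116 − (-1.282)·0.735)/2.02 = 0.509.
Then σ = (x₂ − x₁)/(z₂ − z₁) = (0.735 − 0.116)/2.02 = 0.306.
Precision τ = 1/σ² = 1/0.3064² = 10.7.

μ = 0.509, τ = 10.7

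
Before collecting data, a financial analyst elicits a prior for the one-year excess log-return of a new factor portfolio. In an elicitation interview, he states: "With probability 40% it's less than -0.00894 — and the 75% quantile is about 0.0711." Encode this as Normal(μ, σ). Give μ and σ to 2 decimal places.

The p-quantile of Normal(μ,σ) is μ + z_p·σ, with z_{0.4} = -0.2533 and z_{0.75} = 0.6745.
Eliminate σ: μ = (z₂·x₁ − z₁·x₂)/(z₂ − z₁) = (0.6745·-0.00894 − (-0.2533)·0.0711)/0.9278 = 0.01.
Then σ = (x₂ − x₁)/(z₂ − z₁) = (0.0711 − -0.00894)/0.9278 = 0.09.

μ = 0.01, σ = 0.09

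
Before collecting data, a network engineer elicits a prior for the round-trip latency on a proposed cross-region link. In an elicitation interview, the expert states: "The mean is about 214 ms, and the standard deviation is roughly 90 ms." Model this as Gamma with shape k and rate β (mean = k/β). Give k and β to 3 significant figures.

k ≈ 5.65, β ≈ 0.0264

For Gamma(k, rate β): mean = k/β, variance = k/β², so CV = 1/√k.
CV = SD/mean = 90/214 = 0.4206, hence k = 1/CV² = 5.65.
Then β = k/mean = 5.65/214 = 0.0264.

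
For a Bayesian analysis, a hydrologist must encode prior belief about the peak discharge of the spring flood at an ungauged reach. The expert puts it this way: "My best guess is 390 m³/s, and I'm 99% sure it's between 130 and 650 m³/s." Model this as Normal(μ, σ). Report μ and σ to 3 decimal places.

μ = 390.000, σ = 100.938

A symmetric 99% interval runs μ ± z·σ with z = 2.576.
Half-width = 260, so σ = 260/2.576 = 100.938.
μ is the stated best guess, 390.000.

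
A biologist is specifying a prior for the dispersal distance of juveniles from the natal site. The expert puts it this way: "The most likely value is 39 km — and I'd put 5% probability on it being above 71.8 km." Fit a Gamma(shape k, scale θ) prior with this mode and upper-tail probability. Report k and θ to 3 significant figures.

k ≈ 8.47, θ ≈ 5.22

Gamma(k,θ) with k>1 has mode (k−1)θ, so θ = 39/(k−1).
Need P(X < 71.8) = 0.95 with θ tied to k this way. Start at k = 2, θ = 39: P(X<71.8) ≈ 0.549.
Too low — raise k to concentrate. Iterating converges to k ≈ 8.47.
Then θ = 39/(8.47−1) ≈ 5.22.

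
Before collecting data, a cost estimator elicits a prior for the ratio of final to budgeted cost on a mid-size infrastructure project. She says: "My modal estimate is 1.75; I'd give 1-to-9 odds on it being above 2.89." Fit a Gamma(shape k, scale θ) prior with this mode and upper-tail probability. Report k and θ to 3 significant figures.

Gamma(k,θ) with k>1 has mode (k−1)θ, so θ = 1.75/(k−1).
Need P(X < 2.89) = 0.9 with θ tied to k this way. Start at k = 2, θ = 1.75: P(X<2.89) ≈ 0.492.
Too low — raise k to concentrate. Iterating converges to k ≈ 8.5.
Then θ = 1.75/(8.5−1) ≈ 0.233.

k ≈ 8.5, θ ≈ 0.233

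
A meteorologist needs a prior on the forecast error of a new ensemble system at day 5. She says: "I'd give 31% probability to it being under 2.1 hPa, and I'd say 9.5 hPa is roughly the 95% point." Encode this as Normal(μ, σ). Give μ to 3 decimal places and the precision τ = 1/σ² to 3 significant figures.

μ = 3.814, τ = 0.0837

The p-quantile of Normal(μ,σ) is μ + z_p·σ, with z_{0.31} = -0.4959 and z_{0.95} = 1.645.
Eliminate σ: μ = (z₂·x₁ − z₁·x₂)/(z₂ − z₁) = (1.645·2.1 − (-0.4959)·9.5)/2.141 = 3.814.
Then σ = (x₂ − x₁)/(z₂ − z₁) = (9.5 − 2.1)/2.141 = 3.457.
Precision τ = 1/σ² = 1/3.457² = 0.0837.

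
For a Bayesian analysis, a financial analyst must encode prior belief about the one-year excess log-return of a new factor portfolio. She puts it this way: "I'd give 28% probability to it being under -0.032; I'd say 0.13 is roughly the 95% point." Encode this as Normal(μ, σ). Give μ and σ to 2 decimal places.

For Normal(μ,σ), the p-quantile is μ + z_p·σ. Here z_{0.28} = -0.5828, z_{0.95} = 1.645.
So -0.032 = μ − 0.5828σ and 0.13 = μ + 1.645σ.
Subtracting: σ = (0.13 − -0.032)/(1.645 − (-0.5828)) = 0.07.
Then μ = -0.032 − (-0.5828)·0.07 = 0.01.

μ = 0.01, σ = 0.07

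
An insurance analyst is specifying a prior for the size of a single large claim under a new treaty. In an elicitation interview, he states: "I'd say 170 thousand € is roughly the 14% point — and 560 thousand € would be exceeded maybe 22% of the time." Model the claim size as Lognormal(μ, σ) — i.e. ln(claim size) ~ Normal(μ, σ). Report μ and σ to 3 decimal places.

μ ≈ 5.831, σ ≈ 0.644

If T ~ Lognormal(μ,σ) then ln T ~ Normal(μ,σ), so the p-quantile of ln T is μ + z_p·σ.
ln(170) = 5.136 and ln(560) = 6.328; z_{0.14} = -1.08, z_{0.78} = 0.7722.
σ = (6.328 − 5.136)/(0.7722 − (-1.08)) = 0.644.
μ = 5.136 − (-1.08)·0.644 = 5.831.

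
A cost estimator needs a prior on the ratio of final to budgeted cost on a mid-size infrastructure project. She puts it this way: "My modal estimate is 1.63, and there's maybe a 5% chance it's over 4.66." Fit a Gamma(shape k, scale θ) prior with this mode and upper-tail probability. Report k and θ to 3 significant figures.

Gamma(k,θ) with k>1 has mode (k−1)θ, so θ = 1.63/(k−1).
Need P(X < 4.66) = 0.95 with θ tied to k this way. Start at k = 2, θ = 1.63: P(X<4.66) ≈ 0.779.
Too low — raise k to concentrate. Iterating converges to k ≈ 3.42.
Then θ = 1.63/(3.42−1) ≈ 0.674.

k ≈ 3.42, θ ≈ 0.674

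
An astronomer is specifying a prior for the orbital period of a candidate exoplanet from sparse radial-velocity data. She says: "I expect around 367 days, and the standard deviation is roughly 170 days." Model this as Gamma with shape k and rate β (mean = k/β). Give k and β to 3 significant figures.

k ≈ 4.66, β ≈ 0.0127

For Gamma(k, rate β): mean = k/β, variance = k/β², so CV = 1/√k.
CV = SD/mean = 170/367 = 0.4632, hence k = 1/CV² = 4.66.
Then β = k/mean = 4.66/367 = 0.0127.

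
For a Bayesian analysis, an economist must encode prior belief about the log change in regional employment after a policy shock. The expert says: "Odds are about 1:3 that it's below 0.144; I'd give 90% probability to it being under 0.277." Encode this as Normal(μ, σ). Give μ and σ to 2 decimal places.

The p-quantile of Normal(μ,σ) is μ + z_p·σ, with z_{0.25} = -0.6745 and z_{0.9} = 1.282.
Eliminate σ: μ = (z₂·x₁ − z₁·x₂)/(z₂ − z₁) = (1.282·0.144 − (-0.6745)·0.277)/1.956 = 0.19.
Then σ = (x₂ − x₁)/(z₂ − z₁) = (0.277 − 0.144)/1.956 = 0.07.

μ = 0.19, σ = 0.07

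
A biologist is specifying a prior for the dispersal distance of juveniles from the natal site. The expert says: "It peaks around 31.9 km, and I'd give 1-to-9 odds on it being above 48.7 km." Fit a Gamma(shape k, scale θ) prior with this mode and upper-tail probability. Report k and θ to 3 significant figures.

k ≈ 11.4, θ ≈ 3.06

Gamma(k,θ) with k>1 has mode (k−1)θ, so θ = 31.9/(k−1).
Need P(X < 48.7) = 0.9 with θ tied to k this way. Start at k = 2, θ = 31.9: P(X<48.7) ≈ 0.451.
Too low — raise k to concentrate. Iterating converges to k ≈ 11.4.
Then θ = 31.9/(11.4−1) ≈ 3.06.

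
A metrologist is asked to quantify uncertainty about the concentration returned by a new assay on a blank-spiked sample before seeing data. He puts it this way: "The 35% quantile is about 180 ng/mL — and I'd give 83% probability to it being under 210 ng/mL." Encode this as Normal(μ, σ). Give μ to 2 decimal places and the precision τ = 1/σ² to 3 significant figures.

The p-quantile of Normal(μ,σ) is μ + z_p·σ, with z_{0.35} = -0.3853 and z_{0.83} = 0.9542.
Eliminate σ: μ = (z₂·x₁ − z₁·x₂)/(z₂ − z₁) = (0.9542·180 − (-0.3853)·210)/1.339 = 188.63.
Then σ = (x₂ − x₁)/(z₂ − z₁) = (210 − 180)/1.339 = 22.40.
Precision τ = 1/σ² = 1/22.4² = 0.00199.

μ = 188.63, τ = 0.00199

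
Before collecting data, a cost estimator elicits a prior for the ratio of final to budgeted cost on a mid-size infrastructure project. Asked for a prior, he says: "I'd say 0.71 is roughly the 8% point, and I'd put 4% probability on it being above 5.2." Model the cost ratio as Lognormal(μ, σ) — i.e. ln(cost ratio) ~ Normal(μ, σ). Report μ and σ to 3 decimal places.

If T ~ Lognormal(μ,σ) then ln T ~ Normal(μ,σ), so the p-quantile of ln T is μ + z_p·σ.
ln(0.71) = -0.3425 and ln(5.2) = 1.649; z_{0.08} = -1.405, z_{0.96} = 1.751.
σ = (1.649 − -0.3425)/(1.751 − (-1.405)) = 0.631.
μ = -0.3425 − (-1.405)·0.631 = 0.544.

μ ≈ 0.544, σ ≈ 0.631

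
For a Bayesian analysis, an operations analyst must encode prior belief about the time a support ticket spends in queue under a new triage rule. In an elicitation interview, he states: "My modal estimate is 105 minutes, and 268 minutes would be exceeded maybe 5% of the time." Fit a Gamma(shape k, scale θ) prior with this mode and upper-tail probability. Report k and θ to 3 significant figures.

k ≈ 4.09, θ ≈ 34

Gamma(k,θ) with k>1 has mode (k−1)θ, so θ = 105/(k−1).
Need P(X < 268) = 0.95 with θ tied to k this way. Start at k = 2, θ = 105: P(X<268) ≈ 0.723.
Too low — raise k to concentrate. Iterating converges to k ≈ 4.09.
Then θ = 105/(4.09−1) ≈ 34.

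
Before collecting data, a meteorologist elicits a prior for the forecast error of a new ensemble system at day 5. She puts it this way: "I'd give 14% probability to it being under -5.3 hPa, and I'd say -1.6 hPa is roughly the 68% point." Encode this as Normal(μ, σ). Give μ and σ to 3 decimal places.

The p-quantile of Normal(μ,σ) is μ + z_p·σ, with z_{0.14} = -1.08 and z_{0.68} = 0.4677.
Eliminate σ: μ = (z₂·x₁ − z₁·x₂)/(z₂ − z₁) = (0.4677·-5.3 − (-1.08)·-1.6)/1.548 = -2.718.
Then σ = (x₂ − x₁)/(z₂ − z₁) = (-1.6 − -5.3)/1.548 = 2.390.

μ = -2.718, σ = 2.390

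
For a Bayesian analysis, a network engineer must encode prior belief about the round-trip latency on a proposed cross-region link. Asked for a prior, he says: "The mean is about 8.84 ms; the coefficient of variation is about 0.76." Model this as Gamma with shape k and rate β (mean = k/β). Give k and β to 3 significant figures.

For Gamma(k, rate β): mean = k/β, variance = k/β², so CV = 1/√k.
CV = 0.76, hence k = 1/CV² = 1.73.
Then β = k/mean = 1.73/8.84 = 0.196.

k ≈ 1.73, β ≈ 0.196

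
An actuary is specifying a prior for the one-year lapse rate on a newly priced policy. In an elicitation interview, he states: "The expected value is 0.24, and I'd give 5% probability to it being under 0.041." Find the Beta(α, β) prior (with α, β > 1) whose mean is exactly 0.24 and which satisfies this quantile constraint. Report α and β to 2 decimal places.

With mean 0.24 fixed, write α = 0.24s, β = 0.76s where s = α+β.
Need P(θ < 0.041) = 0.05 under Beta(0.24s, 0.76s). Normal approximation: (q−m)/√(m(1−m)/s) ≈ z_{0.05} = -1.64, so s ≈ 0.24·0.76·(-1.64)²/(0.041−0.24)² = 12.5.
At s = 12.5: P(θ<0.041) ≈ 0.010. Adjusting to match 0.05 gives s ≈ 7.02.
So α = 0.24·7.02 ≈ 1.69, β = 0.76·7.02 ≈ 5.34.

α ≈ 1.69, β ≈ 5.34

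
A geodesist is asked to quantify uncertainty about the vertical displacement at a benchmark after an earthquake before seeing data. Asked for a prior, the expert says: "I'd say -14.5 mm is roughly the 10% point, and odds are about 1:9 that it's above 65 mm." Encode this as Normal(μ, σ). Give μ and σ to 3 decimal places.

The p-quantile of Normal(μ,σ) is μ + z_p·σ, with z_{0.1} = -1.282 and z_{0.9} = 1.282.
Eliminate σ: μ = (z₂·x₁ − z₁·x₂)/(z₂ − z₁) = (1.282·-14.5 − (-1.282)·65)/2.563 = 25.250.
Then σ = (x₂ − x₁)/(z₂ − z₁) = (65 − -14.5)/2.563 = 31.017.

μ = 25.250, σ = 31.017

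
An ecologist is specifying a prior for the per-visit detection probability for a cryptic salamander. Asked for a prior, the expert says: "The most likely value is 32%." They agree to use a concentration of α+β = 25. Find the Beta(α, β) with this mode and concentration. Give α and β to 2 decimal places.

For α,β > 1 the Beta mode is (α−1)/(α+β−2). With α+β = 25, the mode is (α−1)/23.
Set (α−1)/23 = 0.32 → α = 1 + 0.32·23 = 8.36.
β = 25 − α = 16.64.

α = 8.36, β = 16.64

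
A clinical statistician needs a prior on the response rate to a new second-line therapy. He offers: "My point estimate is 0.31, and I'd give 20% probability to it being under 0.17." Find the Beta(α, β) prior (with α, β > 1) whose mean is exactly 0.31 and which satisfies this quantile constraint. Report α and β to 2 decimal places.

α ≈ 2.48, β ≈ 5.53

With mean 0.31 fixed, write α = 0.31s, β = 0.69s where s = α+β.
Need P(θ < 0.17) = 0.2 under Beta(0.31s, 0.69s). Normal approximation: (q−m)/√(m(1−m)/s) ≈ z_{0.2} = -0.842, so s ≈ 0.31·0.69·(-0.842)²/(0.17−0.31)² = 7.7.
At s = 7.7: P(θ<0.17) ≈ 0.206. Adjusting to match 0.2 gives s ≈ 8.01.
So α = 0.31·8.01 ≈ 2.48, β = 0.69·8.01 ≈ 5.53.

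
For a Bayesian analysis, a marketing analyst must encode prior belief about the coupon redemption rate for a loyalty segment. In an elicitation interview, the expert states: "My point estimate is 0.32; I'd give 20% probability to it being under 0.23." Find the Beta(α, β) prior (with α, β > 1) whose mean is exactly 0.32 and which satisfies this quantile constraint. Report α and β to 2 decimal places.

With mean 0.32 fixed, write α = 0.32s, β = 0.68s where s = α+β.
Need P(θ < 0.23) = 0.2 under Beta(0.32s, 0.68s). Normal approximation: (q−m)/√(m(1−m)/s) ≈ z_{0.2} = -0.842, so s ≈ 0.32·0.68·(-0.842)²/(0.23−0.32)² = 19.0.
At s = 19.0: P(θ<0.23) ≈ 0.205. Adjusting to match 0.2 gives s ≈ 19.66.
So α = 0.32·19.66 ≈ 6.29, β = 0.68·19.66 ≈ 13.37.

α ≈ 6.29, β ≈ 13.37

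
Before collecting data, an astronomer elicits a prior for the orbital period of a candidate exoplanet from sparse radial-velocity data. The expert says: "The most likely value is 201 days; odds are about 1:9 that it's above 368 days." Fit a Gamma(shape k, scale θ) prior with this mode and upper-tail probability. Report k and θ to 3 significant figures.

Gamma(k,θ) with k>1 has mode (k−1)θ, so θ = 201/(k−1).
Need P(X < 368) = 0.9 with θ tied to k this way. Start at k = 2, θ = 201: P(X<368) ≈ 0.546.
Too low — raise k to concentrate. Iterating converges to k ≈ 6.21.
Then θ = 201/(6.21−1) ≈ 38.6.

k ≈ 6.21, θ ≈ 38.6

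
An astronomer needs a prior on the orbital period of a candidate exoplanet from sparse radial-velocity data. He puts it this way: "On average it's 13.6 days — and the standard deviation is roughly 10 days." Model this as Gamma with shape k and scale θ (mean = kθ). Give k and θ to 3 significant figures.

k ≈ 1.85, θ ≈ 7.35

For Gamma(k, scale θ): mean = kθ, variance = kθ², so CV = 1/√k.
CV = SD/mean = 10/13.6 = 0.7353, hence k = 1/CV² = 1.85.
Then θ = mean/k = 13.6/1.85 = 7.35.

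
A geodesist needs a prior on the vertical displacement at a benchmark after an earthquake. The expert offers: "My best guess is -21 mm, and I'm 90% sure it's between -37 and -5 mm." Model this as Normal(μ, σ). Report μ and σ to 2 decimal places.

A symmetric 90% interval runs μ ± z·σ with z = 1.645.
Half-width = 16, so σ = 16/1.645 = 9.73.
μ is the stated best guess, -21.00.

μ = -21.00, σ = 9.73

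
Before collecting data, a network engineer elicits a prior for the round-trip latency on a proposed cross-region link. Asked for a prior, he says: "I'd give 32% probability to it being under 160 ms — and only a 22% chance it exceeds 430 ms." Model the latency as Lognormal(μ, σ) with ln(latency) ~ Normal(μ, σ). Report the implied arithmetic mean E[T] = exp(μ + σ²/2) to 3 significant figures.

E[T] ≈ 319 ms

If T ~ Lognormal(μ,σ) then ln T ~ Normal(μ,σ), so the p-quantile of ln T is μ + z_p·σ.
ln(160) = 5.075 and ln(430) = 6.064; z_{0.32} = -0.4677, z_{0.78} = 0.7722.
σ = (6.064 − 5.075)/(0.7722 − (-0.4677)) = 0.797.
μ = 5.075 − (-0.4677)·0.797 = 5.448.
E[T] = exp(μ + σ²/2) = exp(5.448 + 0.3179) = 319 ms.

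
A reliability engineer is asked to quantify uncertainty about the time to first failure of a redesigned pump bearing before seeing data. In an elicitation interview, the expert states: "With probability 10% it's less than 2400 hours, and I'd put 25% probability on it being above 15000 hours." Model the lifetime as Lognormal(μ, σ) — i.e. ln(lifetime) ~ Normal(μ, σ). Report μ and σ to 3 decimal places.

If T ~ Lognormal(μ,σ) then ln T ~ Normal(μ,σ), so the p-quantile of ln T is μ + z_p·σ.
ln(2400) = 7.783 and ln(15000) = 9.616; z_{0.1} = -1.282, z_{0.75} = 0.6745.
σ = (9.616 − 7.783)/(0.6745 − (-1.282)) = 0.937.
μ = 7.783 − (-1.282)·0.937 = 8.984.

μ ≈ 8.984, σ ≈ 0.937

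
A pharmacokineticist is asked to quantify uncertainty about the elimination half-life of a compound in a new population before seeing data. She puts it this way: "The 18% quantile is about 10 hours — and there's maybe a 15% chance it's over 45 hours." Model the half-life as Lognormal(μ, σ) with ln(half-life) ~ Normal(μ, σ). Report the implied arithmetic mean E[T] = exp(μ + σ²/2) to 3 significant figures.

If T ~ Lognormal(μ,σ) then ln T ~ Normal(μ,σ), so the p-quantile of ln T is μ + z_p·σ.
ln(10) = 2.303 and ln(45) = 3.807; z_{0.18} = -0.9154, z_{0.85} = 1.036.
σ = (3.807 − 2.303)/(1.036 − (-0.9154)) = 0.771.
μ = 2.303 − (-0.9154)·0.771 = 3.008.
E[T] = exp(μ + σ²/2) = exp(3.008 + 0.2969) = 27.2 hours.

E[T] ≈ 27.2 hours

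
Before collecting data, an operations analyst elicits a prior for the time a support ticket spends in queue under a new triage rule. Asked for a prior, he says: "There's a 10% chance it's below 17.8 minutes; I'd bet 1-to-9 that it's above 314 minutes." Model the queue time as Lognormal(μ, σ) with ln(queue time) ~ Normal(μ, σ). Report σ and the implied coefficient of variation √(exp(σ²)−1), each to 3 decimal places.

σ ≈ 1.120, CV ≈ 1.582

If T ~ Lognormal(μ,σ) then ln T ~ Normal(μ,σ), so the p-quantile of ln T is μ + z_p·σ.
ln(17.8) = 2.879 and ln(314) = 5.749; z_{0.1} = -1.282, z_{0.9} = 1.282.
σ = (5.749 − 2.879)/(1.282 − (-1.282)) = 1.120.
μ = 2.879 − (-1.282)·1.120 = 4.314.
CV = √(exp(σ²)−1) = √(exp(1.2540)−1) = 1.582.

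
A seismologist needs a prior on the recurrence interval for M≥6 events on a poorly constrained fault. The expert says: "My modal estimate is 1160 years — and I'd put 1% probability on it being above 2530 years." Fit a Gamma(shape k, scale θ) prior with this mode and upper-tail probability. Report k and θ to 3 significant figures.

Gamma(k,θ) with k>1 has mode (k−1)θ, so θ = 1160/(k−1).
Need P(X < 2530) = 0.99 with θ tied to k this way. Start at k = 2, θ = 1160: P(X<2530) ≈ 0.641.
Too low — raise k to concentrate. Iterating converges to k ≈ 8.94.
Then θ = 1160/(8.94−1) ≈ 146.

k ≈ 8.94, θ ≈ 146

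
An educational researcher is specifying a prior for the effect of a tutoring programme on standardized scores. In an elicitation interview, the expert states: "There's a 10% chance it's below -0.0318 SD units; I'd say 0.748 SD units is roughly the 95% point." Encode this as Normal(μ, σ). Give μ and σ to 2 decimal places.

The p-quantile of Normal(μ,σ) is μ + z_p·σ, with z_{0.1} = -1.282 and z_{0.95} = 1.645.
Eliminate σ: μ = (z₂·x₁ − z₁·x₂)/(z₂ − z₁) = (1.645·-0.0318 − (-1.282)·0.748)/2.926 = 0.31.
Then σ = (x₂ − x₁)/(z₂ − z₁) = (0.748 − -0.0318)/2.926 = 0.27.

μ = 0.31, σ = 0.27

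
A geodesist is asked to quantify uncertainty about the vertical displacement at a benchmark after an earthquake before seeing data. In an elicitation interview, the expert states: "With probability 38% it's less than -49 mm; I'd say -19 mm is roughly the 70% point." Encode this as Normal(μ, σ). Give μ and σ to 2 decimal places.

For Normal(μ,σ), the p-quantile is μ + z_p·σ. Here z_{0.38} = -0.3055, z_{0.7} = 0.5244.
So -49 = μ − 0.3055σ and -19 = μ + 0.5244σ.
Subtracting: σ = (-19 − -49)/(0.5244 − (-0.3055)) = 36.15.
Then μ = -49 − (-0.3055)·36.15 = -37.96.

μ = -37.96, σ = 36.15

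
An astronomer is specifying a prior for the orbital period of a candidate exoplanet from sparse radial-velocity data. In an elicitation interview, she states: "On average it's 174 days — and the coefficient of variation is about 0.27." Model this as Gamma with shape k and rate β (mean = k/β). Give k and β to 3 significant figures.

k ≈ 13.7, β ≈ 0.0788

For Gamma(k, rate β): mean = k/β, variance = k/β², so CV = 1/√k.
CV = 0.27, hence k = 1/CV² = 13.7.
Then β = k/mean = 13.7/174 = 0.0788.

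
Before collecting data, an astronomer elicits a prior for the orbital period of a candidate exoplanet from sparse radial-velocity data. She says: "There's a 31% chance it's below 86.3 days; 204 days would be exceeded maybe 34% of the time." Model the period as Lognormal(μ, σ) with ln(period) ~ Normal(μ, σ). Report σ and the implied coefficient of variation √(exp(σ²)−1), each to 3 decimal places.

σ ≈ 0.947, CV ≈ 1.205

If T ~ Lognormal(μ,σ) then ln T ~ Normal(μ,σ), so the p-quantile of ln T is μ + z_p·σ.
ln(86.3) = 4.458 and ln(204) = 5.318; z_{0.31} = -0.4959, z_{0.66} = 0.4125.
σ = (5.318 − 4.458)/(0.4125 − (-0.4959)) = 0.947.
μ = 4.458 − (-0.4959)·0.947 = 4.927.
CV = √(exp(σ²)−1) = √(exp(0.8971)−1) = 1.205.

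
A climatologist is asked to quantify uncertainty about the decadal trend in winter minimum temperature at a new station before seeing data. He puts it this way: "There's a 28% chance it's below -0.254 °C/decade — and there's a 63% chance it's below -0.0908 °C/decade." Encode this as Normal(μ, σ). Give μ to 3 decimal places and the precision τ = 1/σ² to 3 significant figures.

μ = -0.150, τ = 31.4

For Normal(μ,σ), the p-quantile is μ + z_p·σ. Here z_{0.28} = -0.5828, z_{0.63} = 0.3319.
So -0.254 = μ − 0.5828σ and -0.0908 = μ + 0.3319σ.
Subtracting: σ = (-0.0908 − -0.254)/(0.3319 − (-0.5828)) = 0.178.
Then μ = -0.254 − (-0.5828)·0.178 = -0.150.
Precision τ = 1/σ² = 1/0.1784² = 31.4.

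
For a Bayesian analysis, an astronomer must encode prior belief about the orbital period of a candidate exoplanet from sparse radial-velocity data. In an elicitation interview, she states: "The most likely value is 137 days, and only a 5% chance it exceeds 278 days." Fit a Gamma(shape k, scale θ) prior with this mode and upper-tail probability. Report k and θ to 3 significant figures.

k ≈ 6.53, θ ≈ 24.8

Gamma(k,θ) with k>1 has mode (k−1)θ, so θ = 137/(k−1).
Need P(X < 278) = 0.95 with θ tied to k this way. Start at k = 2, θ = 137: P(X<278) ≈ 0.602.
Too low — raise k to concentrate. Iterating converges to k ≈ 6.53.
Then θ = 137/(6.53−1) ≈ 24.8.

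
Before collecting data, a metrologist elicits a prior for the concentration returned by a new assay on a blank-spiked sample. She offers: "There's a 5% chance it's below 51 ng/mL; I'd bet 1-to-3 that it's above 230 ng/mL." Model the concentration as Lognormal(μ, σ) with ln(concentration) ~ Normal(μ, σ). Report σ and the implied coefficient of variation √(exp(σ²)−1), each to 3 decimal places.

If T ~ Lognormal(μ,σ) then ln T ~ Normal(μ,σ), so the p-quantile of ln T is μ + z_p·σ.
ln(51) = 3.932 and ln(230) = 5.438; z_{0.05} = -1.645, z_{0.75} = 0.6745.
σ = (5.438 − 3.932)/(0.6745 − (-1.645)) = 0.649.
μ = 3.932 − (-1.645)·0.649 = 5.000.
CV = √(exp(σ²)−1) = √(exp(0.4218)−1) = 0.724.

σ ≈ 0.649, CV ≈ 0.724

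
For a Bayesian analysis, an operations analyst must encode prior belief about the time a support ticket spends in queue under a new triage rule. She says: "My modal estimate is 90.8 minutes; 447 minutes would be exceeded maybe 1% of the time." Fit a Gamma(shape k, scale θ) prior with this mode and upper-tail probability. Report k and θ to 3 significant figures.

k ≈ 2.55, θ ≈ 58.6

Gamma(k,θ) with k>1 has mode (k−1)θ, so θ = 90.8/(k−1).
Need P(X < 447) = 0.99 with θ tied to k this way. Start at k = 2, θ = 90.8: P(X<447) ≈ 0.957.
Too low — raise k to concentrate. Iterating converges to k ≈ 2.55.
Then θ = 90.8/(2.55−1) ≈ 58.6.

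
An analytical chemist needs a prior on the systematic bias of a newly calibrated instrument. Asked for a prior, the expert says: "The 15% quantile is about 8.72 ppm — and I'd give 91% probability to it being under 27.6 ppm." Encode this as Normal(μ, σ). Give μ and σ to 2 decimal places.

μ = 16.95, σ = 7.94

For Normal(μ,σ), the p-quantile is μ + z_p·σ. Here z_{0.15} = -1.036, z_{0.91} = 1.341.
So 8.72 = μ − 1.036σ and 27.6 = μ + 1.341σ.
Subtracting: σ = (27.6 − 8.72)/(1.341 − (-1.036)) = 7.94.
Then μ = 8.72 − (-1.036)·7.94 = 16.95.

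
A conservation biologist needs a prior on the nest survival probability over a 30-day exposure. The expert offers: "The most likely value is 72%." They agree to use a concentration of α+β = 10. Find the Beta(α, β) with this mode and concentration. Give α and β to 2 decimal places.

α = 6.76, β = 3.24

For α,β > 1 the Beta mode is (α−1)/(α+β−2). With α+β = 10, the mode is (α−1)/8.
Set (α−1)/8 = 0.72 → α = 1 + 0.72·8 = 6.76.
β = 10 − α = 3.24.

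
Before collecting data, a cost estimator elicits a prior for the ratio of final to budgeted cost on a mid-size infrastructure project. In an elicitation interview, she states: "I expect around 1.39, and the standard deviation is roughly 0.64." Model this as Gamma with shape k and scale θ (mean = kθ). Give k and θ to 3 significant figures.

k ≈ 4.72, θ ≈ 0.295

For Gamma(k, scale θ): mean = kθ, variance = kθ², so CV = 1/√k.
CV = SD/mean = 0.64/1.39 = 0.4604, hence k = 1/CV² = 4.72.
Then θ = mean/k = 1.39/4.72 = 0.295.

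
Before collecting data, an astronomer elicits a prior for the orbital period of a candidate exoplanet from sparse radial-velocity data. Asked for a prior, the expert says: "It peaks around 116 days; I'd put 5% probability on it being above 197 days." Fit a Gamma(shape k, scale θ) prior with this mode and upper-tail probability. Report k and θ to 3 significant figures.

Gamma(k,θ) with k>1 has mode (k−1)θ, so θ = 116/(k−1).
Need P(X < 197) = 0.95 with θ tied to k this way. Start at k = 2, θ = 116: P(X<197) ≈ 0.506.
Too low — raise k to concentrate. Iterating converges to k ≈ 11.
Then θ = 116/(11−1) ≈ 11.7.

k ≈ 11, θ ≈ 11.7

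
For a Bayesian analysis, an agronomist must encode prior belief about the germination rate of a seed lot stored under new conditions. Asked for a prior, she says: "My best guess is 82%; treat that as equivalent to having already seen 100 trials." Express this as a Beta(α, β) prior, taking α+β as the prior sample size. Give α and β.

α = 82, β = 18

Under the effective-sample-size interpretation, Beta(α, β) has prior mean α/(α+β) and prior sample size α+β.
So α+β = 100 and α/(α+β) = 0.82, giving α = 0.82·100 = 82 and β = 100 − 82 = 18.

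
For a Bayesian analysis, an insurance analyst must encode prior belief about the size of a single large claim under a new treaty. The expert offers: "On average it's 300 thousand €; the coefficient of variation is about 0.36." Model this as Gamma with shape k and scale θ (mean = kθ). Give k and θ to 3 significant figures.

k ≈ 7.72, θ ≈ 38.9

For Gamma(k, scale θ): mean = kθ, variance = kθ², so CV = 1/√k.
CV = 0.36, hence k = 1/CV² = 7.72.
Then θ = mean/k = 300/7.72 = 38.9.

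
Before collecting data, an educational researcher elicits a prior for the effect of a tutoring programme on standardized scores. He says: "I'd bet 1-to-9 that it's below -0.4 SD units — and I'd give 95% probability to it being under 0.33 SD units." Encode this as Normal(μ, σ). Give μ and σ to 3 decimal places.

μ = -0.080, σ = 0.249

The p-quantile of Normal(μ,σ) is μ + z_p·σ, with z_{0.1} = -1.282 and z_{0.95} = 1.645.
Eliminate σ: μ = (z₂·x₁ − z₁·x₂)/(z₂ − z₁) = (1.645·-0.4 − (-1.282)·0.33)/2.926 = -0.080.
Then σ = (x₂ − x₁)/(z₂ − z₁) = (0.33 − -0.4)/2.926 = 0.249.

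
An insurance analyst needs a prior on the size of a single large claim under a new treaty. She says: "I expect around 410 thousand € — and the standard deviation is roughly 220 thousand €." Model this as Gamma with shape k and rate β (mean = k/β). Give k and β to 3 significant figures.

k ≈ 3.47, β ≈ 0.00847

For Gamma(k, rate β): mean = k/β, variance = k/β², so CV = 1/√k.
CV = SD/mean = 220/410 = 0.5366, hence k = 1/CV² = 3.47.
Then β = k/mean = 3.47/410 = 0.00847.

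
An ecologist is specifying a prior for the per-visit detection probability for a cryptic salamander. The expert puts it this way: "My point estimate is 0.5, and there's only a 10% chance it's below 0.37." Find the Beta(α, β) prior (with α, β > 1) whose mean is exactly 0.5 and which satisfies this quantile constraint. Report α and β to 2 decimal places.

With mean 0.5 fixed, write α = 0.5s, β = 0.5s where s = α+β.
Need P(θ < 0.37) = 0.1 under Beta(0.5s, 0.5s). Normal approximation: (q−m)/√(m(1−m)/s) ≈ z_{0.1} = -1.28, so s ≈ 0.5·0.5·(-1.28)²/(0.37−0.5)² = 24.3.
At s = 24.3: P(θ<0.37) ≈ 0.098. Adjusting to match 0.1 gives s ≈ 23.96.
So α = 0.5·23.96 ≈ 11.98, β = 0.5·23.96 ≈ 11.98.

α ≈ 11.98, β ≈ 11.98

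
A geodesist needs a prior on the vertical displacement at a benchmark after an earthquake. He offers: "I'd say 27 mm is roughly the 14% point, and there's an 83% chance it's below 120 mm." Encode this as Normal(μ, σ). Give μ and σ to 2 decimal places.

μ = 76.38, σ = 45.71

For Normal(μ,σ), the p-quantile is μ + z_p·σ. Here z_{0.14} = -1.08, z_{0.83} = 0.9542.
So 27 = μ − 1.08σ and 120 = μ + 0.9542σ.
Subtracting: σ = (120 − 27)/(0.9542 − (-1.08)) = 45.71.
Then μ = 27 − (-1.08)·45.71 = 76.38.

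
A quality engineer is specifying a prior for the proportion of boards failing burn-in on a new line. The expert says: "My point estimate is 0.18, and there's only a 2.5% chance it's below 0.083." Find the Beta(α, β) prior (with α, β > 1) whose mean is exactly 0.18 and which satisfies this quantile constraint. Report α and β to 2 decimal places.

With mean 0.18 fixed, write α = 0.18s, β = 0.82s where s = α+β.
Need P(θ < 0.083) = 0.025 under Beta(0.18s, 0.82s). Normal approximation: (q−m)/√(m(1−m)/s) ≈ z_{0.025} = -1.96, so s ≈ 0.18·0.82·(-1.96)²/(0.083−0.18)² = 60.3.
At s = 60.3: P(θ<0.083) ≈ 0.010. Adjusting to match 0.025 gives s ≈ 44.43.
So α = 0.18·44.43 ≈ 8.00, β = 0.82·44.43 ≈ 36.43.

α ≈ 8.00, β ≈ 36.43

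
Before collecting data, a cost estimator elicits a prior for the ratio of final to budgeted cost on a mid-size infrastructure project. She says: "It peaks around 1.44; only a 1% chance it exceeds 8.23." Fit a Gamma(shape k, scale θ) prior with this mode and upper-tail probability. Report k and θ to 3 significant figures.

Gamma(k,θ) with k>1 has mode (k−1)θ, so θ = 1.44/(k−1).
Need P(X < 8.23) = 0.99 with θ tied to k this way. Start at k = 2, θ = 1.44: P(X<8.23) ≈ 0.978.
Too low — raise k to concentrate. Iterating converges to k ≈ 2.24.
Then θ = 1.44/(2.24−1) ≈ 1.16.

k ≈ 2.24, θ ≈ 1.16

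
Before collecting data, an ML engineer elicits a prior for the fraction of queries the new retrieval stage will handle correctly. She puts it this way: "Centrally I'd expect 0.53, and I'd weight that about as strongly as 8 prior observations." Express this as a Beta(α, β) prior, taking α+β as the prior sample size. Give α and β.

Under the effective-sample-size interpretation, Beta(α, β) has prior mean α/(α+β) and prior sample size α+β.
So α+β = 8 and α/(α+β) = 0.53, giving α = 0.53·8 = 4.24 and β = 8 − 4.24 = 3.76.

α = 4.24, β = 3.76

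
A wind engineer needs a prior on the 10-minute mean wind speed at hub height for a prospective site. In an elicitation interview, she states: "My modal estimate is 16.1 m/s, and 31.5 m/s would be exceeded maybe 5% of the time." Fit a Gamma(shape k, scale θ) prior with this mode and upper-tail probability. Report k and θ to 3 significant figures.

Gamma(k,θ) with k>1 has mode (k−1)θ, so θ = 16.1/(k−1).
Need P(X < 31.5) = 0.95 with θ tied to k this way. Start at k = 2, θ = 16.1: P(X<31.5) ≈ 0.582.
Too low — raise k to concentrate. Iterating converges to k ≈ 7.16.
Then θ = 16.1/(7.16−1) ≈ 2.61.

k ≈ 7.16, θ ≈ 2.61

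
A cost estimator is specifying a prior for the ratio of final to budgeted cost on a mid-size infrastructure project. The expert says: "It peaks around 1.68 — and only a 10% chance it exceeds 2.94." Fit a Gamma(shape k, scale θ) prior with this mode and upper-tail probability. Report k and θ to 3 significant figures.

Gamma(k,θ) with k>1 has mode (k−1)θ, so θ = 1.68/(k−1).
Need P(X < 2.94) = 0.9 with θ tied to k this way. Start at k = 2, θ = 1.68: P(X<2.94) ≈ 0.522.
Too low — raise k to concentrate. Iterating converges to k ≈ 7.06.
Then θ = 1.68/(7.06−1) ≈ 0.277.

k ≈ 7.06, θ ≈ 0.277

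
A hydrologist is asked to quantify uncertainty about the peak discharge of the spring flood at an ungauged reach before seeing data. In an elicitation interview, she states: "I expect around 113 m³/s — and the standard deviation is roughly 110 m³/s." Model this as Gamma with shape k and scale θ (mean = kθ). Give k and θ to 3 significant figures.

k ≈ 1.06, θ ≈ 107

For Gamma(k, scale θ): mean = kθ, variance = kθ², so CV = 1/√k.
CV = SD/mean = 110/113 = 0.9735, hence k = 1/CV² = 1.06.
Then θ = mean/k = 113/1.06 = 107.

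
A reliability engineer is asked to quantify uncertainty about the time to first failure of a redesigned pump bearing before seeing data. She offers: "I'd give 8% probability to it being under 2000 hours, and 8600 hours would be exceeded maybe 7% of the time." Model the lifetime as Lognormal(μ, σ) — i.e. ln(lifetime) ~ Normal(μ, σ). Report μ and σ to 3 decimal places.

If T ~ Lognormal(μ,σ) then ln T ~ Normal(μ,σ), so the p-quantile of ln T is μ + z_p·σ.
ln(2000) = 7.601 and ln(8600) = 9.06; z_{0.08} = -1.405, z_{0.93} = 1.476.
σ = (9.06 − 7.601)/(1.476 − (-1.405)) = 0.506.
μ = 7.601 − (-1.405)·0.506 = 8.312.

μ ≈ 8.312, σ ≈ 0.506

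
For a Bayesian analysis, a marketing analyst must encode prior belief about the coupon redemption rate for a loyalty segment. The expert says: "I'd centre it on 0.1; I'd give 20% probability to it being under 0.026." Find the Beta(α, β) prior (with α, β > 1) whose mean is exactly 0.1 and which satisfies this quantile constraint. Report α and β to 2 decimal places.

With mean 0.1 fixed, write α = 0.1s, β = 0.9s where s = α+β.
Need P(θ < 0.026) = 0.2 under Beta(0.1s, 0.9s). Normal approximation: (q−m)/√(m(1−m)/s) ≈ z_{0.2} = -0.842, so s ≈ 0.1·0.9·(-0.842)²/(0.026−0.1)² = 11.6.
At s = 11.6: P(θ<0.026) ≈ 0.180. Adjusting to match 0.2 gives s ≈ 10.55.
So α = 0.1·10.55 ≈ 1.06, β = 0.9·10.55 ≈ 9.50.

α ≈ 1.06, β ≈ 9.50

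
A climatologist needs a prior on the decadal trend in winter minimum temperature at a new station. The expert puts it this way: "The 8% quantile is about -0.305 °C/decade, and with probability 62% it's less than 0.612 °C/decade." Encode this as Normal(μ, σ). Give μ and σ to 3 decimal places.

μ = 0.448, σ = 0.536

The p-quantile of Normal(μ,σ) is μ + z_p·σ, with z_{0.08} = -1.405 and z_{0.62} = 0.3055.
Eliminate σ: μ = (z₂·x₁ − z₁·x₂)/(z₂ − z₁) = (0.3055·-0.305 − (-1.405)·0.612)/1.711 = 0.448.
Then σ = (x₂ − x₁)/(z₂ − z₁) = (0.612 − -0.305)/1.711 = 0.536.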